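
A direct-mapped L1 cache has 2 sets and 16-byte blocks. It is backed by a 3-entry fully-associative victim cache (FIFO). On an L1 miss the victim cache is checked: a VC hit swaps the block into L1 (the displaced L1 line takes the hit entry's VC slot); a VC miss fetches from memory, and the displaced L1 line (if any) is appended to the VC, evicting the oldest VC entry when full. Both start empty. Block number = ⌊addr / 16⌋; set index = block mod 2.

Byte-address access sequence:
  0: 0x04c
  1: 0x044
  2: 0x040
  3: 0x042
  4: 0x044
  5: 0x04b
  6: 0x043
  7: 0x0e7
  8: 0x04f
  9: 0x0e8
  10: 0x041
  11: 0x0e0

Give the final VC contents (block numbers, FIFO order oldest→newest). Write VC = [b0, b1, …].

0: 0x4c (blk 4, set 0) → MISS  vc=[]
1: 0x44 (blk 4, set 0) → L1-HIT  vc=[]
2: 0x40 (blk 4, set 0) → L1-HIT  vc=[]
3: 0x42 (blk 4, set 0) → L1-HIT  vc=[]
4: 0x44 (blk 4, set 0) → L1-HIT  vc=[]
5: 0x4b (blk 4, set 0) → L1-HIT  vc=[]
6: 0x43 (blk 4, set 0) → L1-HIT  vc=[]
7: 0xe7 (blk 14, set 0) → MISS  vc=[4]
8: 0x4f (blk 4, set 0) → VC-HIT  vc=[14]
9: 0xe8 (blk 14, set 0) → VC-HIT  vc=[4]
10: 0x41 (blk 4, set 0) → VC-HIT  vc=[14]
11: 0xe0 (blk 14, set 0) → VC-HIT  vc=[4]

VC = [4]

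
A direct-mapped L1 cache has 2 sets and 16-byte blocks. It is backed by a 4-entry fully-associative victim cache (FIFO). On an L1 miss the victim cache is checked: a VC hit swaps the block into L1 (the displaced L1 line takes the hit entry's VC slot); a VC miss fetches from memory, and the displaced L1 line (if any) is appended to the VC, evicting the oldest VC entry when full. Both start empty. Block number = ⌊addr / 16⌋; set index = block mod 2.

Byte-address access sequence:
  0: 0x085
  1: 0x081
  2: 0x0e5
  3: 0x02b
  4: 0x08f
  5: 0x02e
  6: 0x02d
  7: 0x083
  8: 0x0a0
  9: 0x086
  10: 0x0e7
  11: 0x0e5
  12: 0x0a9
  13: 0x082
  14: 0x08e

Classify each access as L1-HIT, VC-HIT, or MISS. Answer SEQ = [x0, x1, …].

SEQ = [MISS, L1-HIT, MISS, MISS, VC-HIT, VC-HIT, L1-HIT, VC-HIT, MISS, VC-HIT, VC-HIT, L1-HIT, VC-HIT, VC-HIT, L1-HIT]

  [0] addr=0x85 blk=8 s=0: MISS | VC []
  [1] addr=0x81 blk=8 s=0: L1-HIT | VC []
  [2] addr=0xe5 blk=14 s=0: MISS | VC [8]
  [3] addr=0x2b blk=2 s=0: MISS | VC [8, 14]
  [4] addr=0x8f blk=8 s=0: VC-HIT | VC [2, 14]
  [5] addr=0x2e blk=2 s=0: VC-HIT | VC [8, 14]
  [6] addr=0x2d blk=2 s=0: L1-HIT | VC [8, 14]
  [7] addr=0x83 blk=8 s=0: VC-HIT | VC [2, 14]
  [8] addr=0xa0 blk=10 s=0: MISS | VC [2, 14, 8]
  [9] addr=0x86 blk=8 s=0: VC-HIT | VC [2, 14, 10]
  [10] addr=0xe7 blk=14 s=0: VC-HIT | VC [2, 8, 10]
  [11] addr=0xe5 blk=14 s=0: L1-HIT | VC [2, 8, 10]
  [12] addr=0xa9 blk=10 s=0: VC-HIT | VC [2, 8, 14]
  [13] addr=0x82 blk=8 s=0: VC-HIT | VC [2, 10, 14]
  [14] addr=0x8e blk=8 s=0: L1-HIT | VC [2, 10, 14]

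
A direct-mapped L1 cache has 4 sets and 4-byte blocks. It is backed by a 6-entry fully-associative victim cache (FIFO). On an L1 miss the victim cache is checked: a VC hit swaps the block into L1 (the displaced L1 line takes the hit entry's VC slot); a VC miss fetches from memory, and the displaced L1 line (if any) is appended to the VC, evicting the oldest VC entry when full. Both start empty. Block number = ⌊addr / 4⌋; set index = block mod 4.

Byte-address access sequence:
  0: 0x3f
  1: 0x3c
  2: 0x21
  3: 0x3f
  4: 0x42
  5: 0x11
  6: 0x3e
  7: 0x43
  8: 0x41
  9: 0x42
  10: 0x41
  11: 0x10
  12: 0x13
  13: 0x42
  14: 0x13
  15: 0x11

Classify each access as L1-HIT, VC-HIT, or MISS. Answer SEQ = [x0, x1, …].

#0 0x3f→b15/s3 MISS; vc=[]
#1 0x3c→b15/s3 L1-HIT; vc=[]
#2 0x21→b8/s0 MISS; vc=[]
#3 0x3f→b15/s3 L1-HIT; vc=[]
#4 0x42→b16/s0 MISS; vc=[8]
#5 0x11→b4/s0 MISS; vc=[8,16]
#6 0x3e→b15/s3 L1-HIT; vc=[8,16]
#7 0x43→b16/s0 VC-HIT; vc=[8,4]
#8 0x41→b16/s0 L1-HIT; vc=[8,4]
#9 0x42→b16/s0 L1-HIT; vc=[8,4]
#10 0x41→b16/s0 L1-HIT; vc=[8,4]
#11 0x10→b4/s0 VC-HIT; vc=[8,16]
#12 0x13→b4/s0 L1-HIT; vc=[8,16]
#13 0x42→b16/s0 VC-HIT; vc=[8,4]
#14 0x13→b4/s0 VC-HIT; vc=[8,16]
#15 0x11→b4/s0 L1-HIT; vc=[8,16]

SEQ = [MISS, L1-HIT, MISS, L1-HIT, MISS, MISS, L1-HIT, VC-HIT, L1-HIT, L1-HIT, L1-HIT, VC-HIT, L1-HIT, VC-HIT, VC-HIT, L1-HIT]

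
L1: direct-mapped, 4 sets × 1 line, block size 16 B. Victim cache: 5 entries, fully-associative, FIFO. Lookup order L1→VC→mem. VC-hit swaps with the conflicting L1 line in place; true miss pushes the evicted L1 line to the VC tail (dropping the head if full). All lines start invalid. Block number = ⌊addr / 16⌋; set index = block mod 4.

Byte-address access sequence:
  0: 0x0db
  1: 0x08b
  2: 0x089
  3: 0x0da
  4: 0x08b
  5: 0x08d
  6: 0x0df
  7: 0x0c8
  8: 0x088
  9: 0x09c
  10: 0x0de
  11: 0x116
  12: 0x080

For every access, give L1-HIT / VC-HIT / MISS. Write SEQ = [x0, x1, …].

0: 0xdb (blk 13, set 1) → MISS  vc=[]
1: 0x8b (blk 8, set 0) → MISS  vc=[]
2: 0x89 (blk 8, set 0) → L1-HIT  vc=[]
3: 0xda (blk 13, set 1) → L1-HIT  vc=[]
4: 0x8b (blk 8, set 0) → L1-HIT  vc=[]
5: 0x8d (blk 8, set 0) → L1-HIT  vc=[]
6: 0xdf (blk 13, set 1) → L1-HIT  vc=[]
7: 0xc8 (blk 12, set 0) → MISS  vc=[8]
8: 0x88 (blk 8, set 0) → VC-HIT  vc=[12]
9: 0x9c (blk 9, set 1) → MISS  vc=[12, 13]
10: 0xde (blk 13, set 1) → VC-HIT  vc=[12, 9]
11: 0x116 (blk 17, set 1) → MISS  vc=[12, 9, 13]
12: 0x80 (blk 8, set 0) → L1-HIT  vc=[12, 9, 13]

SEQ = [MISS, MISS, L1-HIT, L1-HIT, L1-HIT, L1-HIT, L1-HIT, MISS, VC-HIT, MISS, VC-HIT, MISS, L1-HIT]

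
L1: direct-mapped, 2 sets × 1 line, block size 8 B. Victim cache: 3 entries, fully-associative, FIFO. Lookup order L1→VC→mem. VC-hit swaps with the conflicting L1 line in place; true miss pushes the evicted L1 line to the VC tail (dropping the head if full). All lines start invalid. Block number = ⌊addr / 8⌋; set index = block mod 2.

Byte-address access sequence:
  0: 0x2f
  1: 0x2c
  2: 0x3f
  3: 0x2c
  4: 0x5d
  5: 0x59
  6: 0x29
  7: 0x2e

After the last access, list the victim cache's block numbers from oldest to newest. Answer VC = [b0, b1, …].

VC = [7, 11]

  [0] addr=0x2f blk=5 s=1: MISS | VC []
  [1] addr=0x2c blk=5 s=1: L1-HIT | VC []
  [2] addr=0x3f blk=7 s=1: MISS | VC [5]
  [3] addr=0x2c blk=5 s=1: VC-HIT | VC [7]
  [4] addr=0x5d blk=11 s=1: MISS | VC [7, 5]
  [5] addr=0x59 blk=11 s=1: L1-HIT | VC [7, 5]
  [6] addr=0x29 blk=5 s=1: VC-HIT | VC [7, 11]
  [7] addr=0x2e blk=5 s=1: L1-HIT | VC [7, 11]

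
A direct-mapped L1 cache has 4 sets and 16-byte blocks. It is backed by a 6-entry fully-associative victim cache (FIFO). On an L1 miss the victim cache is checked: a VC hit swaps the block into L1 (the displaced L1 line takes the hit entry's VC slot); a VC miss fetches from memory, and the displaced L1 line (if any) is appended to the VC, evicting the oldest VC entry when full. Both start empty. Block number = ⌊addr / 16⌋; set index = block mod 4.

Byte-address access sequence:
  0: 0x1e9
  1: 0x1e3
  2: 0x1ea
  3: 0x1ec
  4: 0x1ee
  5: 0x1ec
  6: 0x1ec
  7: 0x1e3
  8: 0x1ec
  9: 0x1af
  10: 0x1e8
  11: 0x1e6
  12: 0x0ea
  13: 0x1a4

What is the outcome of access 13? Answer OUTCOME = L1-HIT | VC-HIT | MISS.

OUTCOME = VC-HIT

  [0] addr=0x1e9 blk=30 s=2: MISS | VC []
  [1] addr=0x1e3 blk=30 s=2: L1-HIT | VC []
  [2] addr=0x1ea blk=30 s=2: L1-HIT | VC []
  [3] addr=0x1ec blk=30 s=2: L1-HIT | VC []
  [4] addr=0x1ee blk=30 s=2: L1-HIT | VC []
  [5] addr=0x1ec blk=30 s=2: L1-HIT | VC []
  [6] addr=0x1ec blk=30 s=2: L1-HIT | VC []
  [7] addr=0x1e3 blk=30 s=2: L1-HIT | VC []
  [8] addr=0x1ec blk=30 s=2: L1-HIT | VC []
  [9] addr=0x1af blk=26 s=2: MISS | VC [30]
  [10] addr=0x1e8 blk=30 s=2: VC-HIT | VC [26]
  [11] addr=0x1e6 blk=30 s=2: L1-HIT | VC [26]
  [12] addr=0xea blk=14 s=2: MISS | VC [26, 30]
  [13] addr=0x1a4 blk=26 s=2: VC-HIT | VC [14, 30]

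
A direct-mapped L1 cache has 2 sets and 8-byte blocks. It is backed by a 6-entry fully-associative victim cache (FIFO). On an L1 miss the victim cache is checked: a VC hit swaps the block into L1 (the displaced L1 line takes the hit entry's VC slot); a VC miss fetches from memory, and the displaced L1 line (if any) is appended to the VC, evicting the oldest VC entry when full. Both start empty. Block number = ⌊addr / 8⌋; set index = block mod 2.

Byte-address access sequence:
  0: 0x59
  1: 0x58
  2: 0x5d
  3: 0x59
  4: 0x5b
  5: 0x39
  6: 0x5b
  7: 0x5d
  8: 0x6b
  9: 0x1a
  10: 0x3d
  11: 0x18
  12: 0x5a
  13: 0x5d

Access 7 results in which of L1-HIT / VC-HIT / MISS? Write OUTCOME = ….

OUTCOME = L1-HIT

  [0] addr=0x59 blk=11 s=1: MISS | VC []
  [1] addr=0x58 blk=11 s=1: L1-HIT | VC []
  [2] addr=0x5d blk=11 s=1: L1-HIT | VC []
  [3] addr=0x59 blk=11 s=1: L1-HIT | VC []
  [4] addr=0x5b blk=11 s=1: L1-HIT | VC []
  [5] addr=0x39 blk=7 s=1: MISS | VC [11]
  [6] addr=0x5b blk=11 s=1: VC-HIT | VC [7]
  [7] addr=0x5d blk=11 s=1: L1-HIT | VC [7]
  [8] addr=0x6b blk=13 s=1: MISS | VC [7, 11]
  [9] addr=0x1a blk=3 s=1: MISS | VC [7, 11, 13]
  [10] addr=0x3d blk=7 s=1: VC-HIT | VC [3, 11, 13]
  [11] addr=0x18 blk=3 s=1: VC-HIT | VC [7, 11, 13]
  [12] addr=0x5a blk=11 s=1: VC-HIT | VC [7, 3, 13]
  [13] addr=0x5d blk=11 s=1: L1-HIT | VC [7, 3, 13]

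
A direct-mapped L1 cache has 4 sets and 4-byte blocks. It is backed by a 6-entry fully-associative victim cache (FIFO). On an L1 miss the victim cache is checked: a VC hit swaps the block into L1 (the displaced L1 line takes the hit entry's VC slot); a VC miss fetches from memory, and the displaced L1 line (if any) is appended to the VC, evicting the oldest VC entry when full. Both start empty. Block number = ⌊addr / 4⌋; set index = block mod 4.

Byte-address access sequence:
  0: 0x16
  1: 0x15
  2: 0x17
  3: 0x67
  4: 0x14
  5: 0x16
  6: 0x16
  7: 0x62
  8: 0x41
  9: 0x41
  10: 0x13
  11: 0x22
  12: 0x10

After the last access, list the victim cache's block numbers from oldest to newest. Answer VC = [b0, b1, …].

VC = [25, 24, 16, 8]

  [0] addr=0x16 blk=5 s=1: MISS | VC []
  [1] addr=0x15 blk=5 s=1: L1-HIT | VC []
  [2] addr=0x17 blk=5 s=1: L1-HIT | VC []
  [3] addr=0x67 blk=25 s=1: MISS | VC [5]
  [4] addr=0x14 blk=5 s=1: VC-HIT | VC [25]
  [5] addr=0x16 blk=5 s=1: L1-HIT | VC [25]
  [6] addr=0x16 blk=5 s=1: L1-HIT | VC [25]
  [7] addr=0x62 blk=24 s=0: MISS | VC [25]
  [8] addr=0x41 blk=16 s=0: MISS | VC [25, 24]
  [9] addr=0x41 blk=16 s=0: L1-HIT | VC [25, 24]
  [10] addr=0x13 blk=4 s=0: MISS | VC [25, 24, 16]
  [11] addr=0x22 blk=8 s=0: MISS | VC [25, 24, 16, 4]
  [12] addr=0x10 blk=4 s=0: VC-HIT | VC [25, 24, 16, 8]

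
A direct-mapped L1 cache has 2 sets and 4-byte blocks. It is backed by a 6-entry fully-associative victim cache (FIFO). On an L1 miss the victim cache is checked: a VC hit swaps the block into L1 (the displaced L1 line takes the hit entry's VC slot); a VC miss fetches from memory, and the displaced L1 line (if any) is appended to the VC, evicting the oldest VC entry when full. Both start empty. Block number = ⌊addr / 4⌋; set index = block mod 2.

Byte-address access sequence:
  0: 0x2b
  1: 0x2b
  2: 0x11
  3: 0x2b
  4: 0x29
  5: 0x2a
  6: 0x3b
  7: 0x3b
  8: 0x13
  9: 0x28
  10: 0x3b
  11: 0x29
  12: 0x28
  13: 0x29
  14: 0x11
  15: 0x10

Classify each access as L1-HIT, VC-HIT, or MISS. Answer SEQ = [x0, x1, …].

  [0] addr=0x2b blk=10 s=0: MISS | VC []
  [1] addr=0x2b blk=10 s=0: L1-HIT | VC []
  [2] addr=0x11 blk=4 s=0: MISS | VC [10]
  [3] addr=0x2b blk=10 s=0: VC-HIT | VC [4]
  [4] addr=0x29 blk=10 s=0: L1-HIT | VC [4]
  [5] addr=0x2a blk=10 s=0: L1-HIT | VC [4]
  [6] addr=0x3b blk=14 s=0: MISS | VC [4, 10]
  [7] addr=0x3b blk=14 s=0: L1-HIT | VC [4, 10]
  [8] addr=0x13 blk=4 s=0: VC-HIT | VC [14, 10]
  [9] addr=0x28 blk=10 s=0: VC-HIT | VC [14, 4]
  [10] addr=0x3b blk=14 s=0: VC-HIT | VC [10, 4]
  [11] addr=0x29 blk=10 s=0: VC-HIT | VC [14, 4]
  [12] addr=0x28 blk=10 s=0: L1-HIT | VC [14, 4]
  [13] addr=0x29 blk=10 s=0: L1-HIT | VC [14, 4]
  [14] addr=0x11 blk=4 s=0: VC-HIT | VC [14, 10]
  [15] addr=0x10 blk=4 s=0: L1-HIT | VC [14, 10]

SEQ = [MISS, L1-HIT, MISS, VC-HIT, L1-HIT, L1-HIT, MISS, L1-HIT, VC-HIT, VC-HIT, VC-HIT, VC-HIT, L1-HIT, L1-HIT, VC-HIT, L1-HIT]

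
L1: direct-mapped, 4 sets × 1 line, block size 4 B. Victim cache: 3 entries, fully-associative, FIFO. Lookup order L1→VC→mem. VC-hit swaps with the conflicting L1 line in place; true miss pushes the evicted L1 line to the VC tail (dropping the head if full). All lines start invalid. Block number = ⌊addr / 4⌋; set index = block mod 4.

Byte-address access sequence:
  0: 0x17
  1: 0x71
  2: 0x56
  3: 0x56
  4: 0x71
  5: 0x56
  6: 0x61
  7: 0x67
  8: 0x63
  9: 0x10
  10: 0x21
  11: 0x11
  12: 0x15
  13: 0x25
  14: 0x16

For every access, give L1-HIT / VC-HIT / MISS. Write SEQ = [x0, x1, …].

SEQ = [MISS, MISS, MISS, L1-HIT, L1-HIT, L1-HIT, MISS, MISS, L1-HIT, MISS, MISS, VC-HIT, MISS, MISS, VC-HIT]

#0 0x17→b5/s1 MISS; vc=[]
#1 0x71→b28/s0 MISS; vc=[]
#2 0x56→b21/s1 MISS; vc=[5]
#3 0x56→b21/s1 L1-HIT; vc=[5]
#4 0x71→b28/s0 L1-HIT; vc=[5]
#5 0x56→b21/s1 L1-HIT; vc=[5]
#6 0x61→b24/s0 MISS; vc=[5,28]
#7 0x67→b25/s1 MISS; vc=[5,28,21]
#8 0x63→b24/s0 L1-HIT; vc=[5,28,21]
#9 0x10→b4/s0 MISS; vc=[28,21,24]
#10 0x21→b8/s0 MISS; vc=[21,24,4]
#11 0x11→b4/s0 VC-HIT; vc=[21,24,8]
#12 0x15→b5/s1 MISS; vc=[24,8,25]
#13 0x25→b9/s1 MISS; vc=[8,25,5]
#14 0x16→b5/s1 VC-HIT; vc=[8,25,9]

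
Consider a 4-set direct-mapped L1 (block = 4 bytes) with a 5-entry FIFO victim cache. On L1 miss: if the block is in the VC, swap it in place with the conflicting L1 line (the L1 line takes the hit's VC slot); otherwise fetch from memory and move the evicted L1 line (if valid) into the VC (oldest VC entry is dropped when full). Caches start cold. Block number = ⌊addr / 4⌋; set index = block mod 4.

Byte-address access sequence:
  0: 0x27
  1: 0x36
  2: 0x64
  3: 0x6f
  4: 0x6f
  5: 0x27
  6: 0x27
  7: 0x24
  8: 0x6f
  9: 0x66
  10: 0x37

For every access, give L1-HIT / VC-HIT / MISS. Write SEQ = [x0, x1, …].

  [0] addr=0x27 blk=9 s=1: MISS | VC []
  [1] addr=0x36 blk=13 s=1: MISS | VC [9]
  [2] addr=0x64 blk=25 s=1: MISS | VC [9, 13]
  [3] addr=0x6f blk=27 s=3: MISS | VC [9, 13]
  [4] addr=0x6f blk=27 s=3: L1-HIT | VC [9, 13]
  [5] addr=0x27 blk=9 s=1: VC-HIT | VC [25, 13]
  [6] addr=0x27 blk=9 s=1: L1-HIT | VC [25, 13]
  [7] addr=0x24 blk=9 s=1: L1-HIT | VC [25, 13]
  [8] addr=0x6f blk=27 s=3: L1-HIT | VC [25, 13]
  [9] addr=0x66 blk=25 s=1: VC-HIT | VC [9, 13]
  [10] addr=0x37 blk=13 s=1: VC-HIT | VC [9, 25]

SEQ = [MISS, MISS, MISS, MISS, L1-HIT, VC-HIT, L1-HIT, L1-HIT, L1-HIT, VC-HIT, VC-HIT]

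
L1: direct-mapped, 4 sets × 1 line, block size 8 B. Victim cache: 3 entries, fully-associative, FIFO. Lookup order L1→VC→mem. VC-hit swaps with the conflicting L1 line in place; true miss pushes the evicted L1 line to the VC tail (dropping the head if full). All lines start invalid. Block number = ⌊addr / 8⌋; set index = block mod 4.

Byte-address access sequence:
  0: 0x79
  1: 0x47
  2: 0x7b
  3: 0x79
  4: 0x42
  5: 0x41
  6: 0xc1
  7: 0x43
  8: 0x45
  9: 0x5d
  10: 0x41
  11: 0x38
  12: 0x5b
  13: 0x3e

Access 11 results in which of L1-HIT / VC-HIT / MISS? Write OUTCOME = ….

  [0] addr=0x79 blk=15 s=3: MISS | VC []
  [1] addr=0x47 blk=8 s=0: MISS | VC []
  [2] addr=0x7b blk=15 s=3: L1-HIT | VC []
  [3] addr=0x79 blk=15 s=3: L1-HIT | VC []
  [4] addr=0x42 blk=8 s=0: L1-HIT | VC []
  [5] addr=0x41 blk=8 s=0: L1-HIT | VC []
  [6] addr=0xc1 blk=24 s=0: MISS | VC [8]
  [7] addr=0x43 blk=8 s=0: VC-HIT | VC [24]
  [8] addr=0x45 blk=8 s=0: L1-HIT | VC [24]
  [9] addr=0x5d blk=11 s=3: MISS | VC [24, 15]
  [10] addr=0x41 blk=8 s=0: L1-HIT | VC [24, 15]
  [11] addr=0x38 blk=7 s=3: MISS | VC [24, 15, 11]
  [12] addr=0x5b blk=11 s=3: VC-HIT | VC [24, 15, 7]
  [13] addr=0x3e blk=7 s=3: VC-HIT | VC [24, 15, 11]

OUTCOME = MISS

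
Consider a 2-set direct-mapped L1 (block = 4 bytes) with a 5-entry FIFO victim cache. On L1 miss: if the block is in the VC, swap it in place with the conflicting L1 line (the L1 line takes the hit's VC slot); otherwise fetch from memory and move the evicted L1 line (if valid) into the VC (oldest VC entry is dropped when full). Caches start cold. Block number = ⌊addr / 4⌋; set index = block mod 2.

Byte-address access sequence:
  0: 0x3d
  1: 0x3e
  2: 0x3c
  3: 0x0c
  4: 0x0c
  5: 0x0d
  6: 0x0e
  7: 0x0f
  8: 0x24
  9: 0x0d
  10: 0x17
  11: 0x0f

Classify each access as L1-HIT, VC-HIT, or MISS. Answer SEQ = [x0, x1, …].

SEQ = [MISS, L1-HIT, L1-HIT, MISS, L1-HIT, L1-HIT, L1-HIT, L1-HIT, MISS, VC-HIT, MISS, VC-HIT]

0: 0x3d (blk 15, set 1) → MISS  vc=[]
1: 0x3e (blk 15, set 1) → L1-HIT  vc=[]
2: 0x3c (blk 15, set 1) → L1-HIT  vc=[]
3: 0xc (blk 3, set 1) → MISS  vc=[15]
4: 0xc (blk 3, set 1) → L1-HIT  vc=[15]
5: 0xd (blk 3, set 1) → L1-HIT  vc=[15]
6: 0xe (blk 3, set 1) → L1-HIT  vc=[15]
7: 0xf (blk 3, set 1) → L1-HIT  vc=[15]
8: 0x24 (blk 9, set 1) → MISS  vc=[15, 3]
9: 0xd (blk 3, set 1) → VC-HIT  vc=[15, 9]
10: 0x17 (blk 5, set 1) → MISS  vc=[15, 9, 3]
11: 0xf (blk 3, set 1) → VC-HIT  vc=[15, 9, 5]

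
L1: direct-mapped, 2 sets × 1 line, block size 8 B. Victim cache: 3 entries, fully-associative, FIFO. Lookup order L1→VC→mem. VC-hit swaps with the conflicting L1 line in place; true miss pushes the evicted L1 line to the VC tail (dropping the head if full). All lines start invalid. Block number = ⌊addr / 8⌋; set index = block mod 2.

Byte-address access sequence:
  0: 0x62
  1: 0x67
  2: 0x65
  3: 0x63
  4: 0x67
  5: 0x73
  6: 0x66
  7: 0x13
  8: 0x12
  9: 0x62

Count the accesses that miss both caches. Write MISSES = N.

MISSES = 3

0: 0x62 (blk 12, set 0) → MISS  vc=[]
1: 0x67 (blk 12, set 0) → L1-HIT  vc=[]
2: 0x65 (blk 12, set 0) → L1-HIT  vc=[]
3: 0x63 (blk 12, set 0) → L1-HIT  vc=[]
4: 0x67 (blk 12, set 0) → L1-HIT  vc=[]
5: 0x73 (blk 14, set 0) → MISS  vc=[12]
6: 0x66 (blk 12, set 0) → VC-HIT  vc=[14]
7: 0x13 (blk 2, set 0) → MISS  vc=[14, 12]
8: 0x12 (blk 2, set 0) → L1-HIT  vc=[14, 12]
9: 0x62 (blk 12, set 0) → VC-HIT  vc=[14, 2]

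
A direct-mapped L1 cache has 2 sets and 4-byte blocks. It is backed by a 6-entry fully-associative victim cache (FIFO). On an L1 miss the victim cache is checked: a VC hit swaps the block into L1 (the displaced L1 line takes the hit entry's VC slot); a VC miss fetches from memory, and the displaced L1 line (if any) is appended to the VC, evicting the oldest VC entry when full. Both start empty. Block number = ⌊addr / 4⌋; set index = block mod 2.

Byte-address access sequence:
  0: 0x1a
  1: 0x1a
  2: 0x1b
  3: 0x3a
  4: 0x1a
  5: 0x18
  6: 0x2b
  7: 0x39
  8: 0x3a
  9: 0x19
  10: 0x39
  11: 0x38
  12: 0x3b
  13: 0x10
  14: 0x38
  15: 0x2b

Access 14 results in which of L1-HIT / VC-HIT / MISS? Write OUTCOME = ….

OUTCOME = VC-HIT

#0 0x1a→b6/s0 MISS; vc=[]
#1 0x1a→b6/s0 L1-HIT; vc=[]
#2 0x1b→b6/s0 L1-HIT; vc=[]
#3 0x3a→b14/s0 MISS; vc=[6]
#4 0x1a→b6/s0 VC-HIT; vc=[14]
#5 0x18→b6/s0 L1-HIT; vc=[14]
#6 0x2b→b10/s0 MISS; vc=[14,6]
#7 0x39→b14/s0 VC-HIT; vc=[10,6]
#8 0x3a→b14/s0 L1-HIT; vc=[10,6]
#9 0x19→b6/s0 VC-HIT; vc=[10,14]
#10 0x39→b14/s0 VC-HIT; vc=[10,6]
#11 0x38→b14/s0 L1-HIT; vc=[10,6]
#12 0x3b→b14/s0 L1-HIT; vc=[10,6]
#13 0x10→b4/s0 MISS; vc=[10,6,14]
#14 0x38→b14/s0 VC-HIT; vc=[10,6,4]
#15 0x2b→b10/s0 VC-HIT; vc=[14,6,4]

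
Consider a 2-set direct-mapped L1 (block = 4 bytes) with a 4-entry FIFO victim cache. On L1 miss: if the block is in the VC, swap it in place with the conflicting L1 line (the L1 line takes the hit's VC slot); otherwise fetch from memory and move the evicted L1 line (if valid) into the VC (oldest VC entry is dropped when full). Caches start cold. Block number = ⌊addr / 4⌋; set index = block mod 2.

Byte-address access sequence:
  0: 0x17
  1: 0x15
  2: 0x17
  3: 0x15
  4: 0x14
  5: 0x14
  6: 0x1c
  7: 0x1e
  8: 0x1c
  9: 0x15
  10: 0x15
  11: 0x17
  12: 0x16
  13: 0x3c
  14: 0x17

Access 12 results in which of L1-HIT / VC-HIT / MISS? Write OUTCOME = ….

#0 0x17→b5/s1 MISS; vc=[]
#1 0x15→b5/s1 L1-HIT; vc=[]
#2 0x17→b5/s1 L1-HIT; vc=[]
#3 0x15→b5/s1 L1-HIT; vc=[]
#4 0x14→b5/s1 L1-HIT; vc=[]
#5 0x14→b5/s1 L1-HIT; vc=[]
#6 0x1c→b7/s1 MISS; vc=[5]
#7 0x1e→b7/s1 L1-HIT; vc=[5]
#8 0x1c→b7/s1 L1-HIT; vc=[5]
#9 0x15→b5/s1 VC-HIT; vc=[7]
#10 0x15→b5/s1 L1-HIT; vc=[7]
#11 0x17→b5/s1 L1-HIT; vc=[7]
#12 0x16→b5/s1 L1-HIT; vc=[7]
#13 0x3c→b15/s1 MISS; vc=[7,5]
#14 0x17→b5/s1 VC-HIT; vc=[7,15]

OUTCOME = L1-HIT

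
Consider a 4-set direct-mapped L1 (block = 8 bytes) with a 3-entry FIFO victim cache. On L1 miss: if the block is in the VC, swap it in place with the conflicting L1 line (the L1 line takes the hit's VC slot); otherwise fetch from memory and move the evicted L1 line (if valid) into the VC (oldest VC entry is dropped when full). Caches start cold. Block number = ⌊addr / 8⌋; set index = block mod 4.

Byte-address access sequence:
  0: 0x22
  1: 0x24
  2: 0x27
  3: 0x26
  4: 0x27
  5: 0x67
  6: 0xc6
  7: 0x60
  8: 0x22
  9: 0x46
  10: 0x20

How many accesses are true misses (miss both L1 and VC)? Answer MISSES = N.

MISSES = 4

0: 0x22 (blk 4, set 0) → MISS  vc=[]
1: 0x24 (blk 4, set 0) → L1-HIT  vc=[]
2: 0x27 (blk 4, set 0) → L1-HIT  vc=[]
3: 0x26 (blk 4, set 0) → L1-HIT  vc=[]
4: 0x27 (blk 4, set 0) → L1-HIT  vc=[]
5: 0x67 (blk 12, set 0) → MISS  vc=[4]
6: 0xc6 (blk 24, set 0) → MISS  vc=[4, 12]
7: 0x60 (blk 12, set 0) → VC-HIT  vc=[4, 24]
8: 0x22 (blk 4, set 0) → VC-HIT  vc=[12, 24]
9: 0x46 (blk 8, set 0) → MISS  vc=[12, 24, 4]
10: 0x20 (blk 4, set 0) → VC-HIT  vc=[12, 24, 8]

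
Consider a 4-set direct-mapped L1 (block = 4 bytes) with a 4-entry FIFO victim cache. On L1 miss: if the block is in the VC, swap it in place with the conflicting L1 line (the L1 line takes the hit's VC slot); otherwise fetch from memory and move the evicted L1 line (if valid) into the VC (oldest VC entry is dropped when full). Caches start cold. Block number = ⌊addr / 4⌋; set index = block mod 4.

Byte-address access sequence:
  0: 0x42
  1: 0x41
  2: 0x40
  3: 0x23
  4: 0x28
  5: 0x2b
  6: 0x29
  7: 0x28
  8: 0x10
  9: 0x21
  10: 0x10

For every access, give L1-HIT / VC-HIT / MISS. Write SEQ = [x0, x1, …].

SEQ = [MISS, L1-HIT, L1-HIT, MISS, MISS, L1-HIT, L1-HIT, L1-HIT, MISS, VC-HIT, VC-HIT]

0: 0x42 (blk 16, set 0) → MISS  vc=[]
1: 0x41 (blk 16, set 0) → L1-HIT  vc=[]
2: 0x40 (blk 16, set 0) → L1-HIT  vc=[]
3: 0x23 (blk 8, set 0) → MISS  vc=[16]
4: 0x28 (blk 10, set 2) → MISS  vc=[16]
5: 0x2b (blk 10, set 2) → L1-HIT  vc=[16]
6: 0x29 (blk 10, set 2) → L1-HIT  vc=[16]
7: 0x28 (blk 10, set 2) → L1-HIT  vc=[16]
8: 0x10 (blk 4, set 0) → MISS  vc=[16, 8]
9: 0x21 (blk 8, set 0) → VC-HIT  vc=[16, 4]
10: 0x10 (blk 4, set 0) → VC-HIT  vc=[16, 8]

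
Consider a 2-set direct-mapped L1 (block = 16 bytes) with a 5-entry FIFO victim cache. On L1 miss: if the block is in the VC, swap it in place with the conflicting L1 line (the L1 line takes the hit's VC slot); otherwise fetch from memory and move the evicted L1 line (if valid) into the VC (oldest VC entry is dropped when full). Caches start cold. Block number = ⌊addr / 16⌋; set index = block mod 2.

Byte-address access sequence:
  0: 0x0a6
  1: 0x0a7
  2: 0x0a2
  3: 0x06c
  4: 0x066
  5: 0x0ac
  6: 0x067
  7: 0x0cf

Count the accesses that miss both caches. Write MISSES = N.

MISSES = 3

#0 0xa6→b10/s0 MISS; vc=[]
#1 0xa7→b10/s0 L1-HIT; vc=[]
#2 0xa2→b10/s0 L1-HIT; vc=[]
#3 0x6c→b6/s0 MISS; vc=[10]
#4 0x66→b6/s0 L1-HIT; vc=[10]
#5 0xac→b10/s0 VC-HIT; vc=[6]
#6 0x67→b6/s0 VC-HIT; vc=[10]
#7 0xcf→b12/s0 MISS; vc=[10,6]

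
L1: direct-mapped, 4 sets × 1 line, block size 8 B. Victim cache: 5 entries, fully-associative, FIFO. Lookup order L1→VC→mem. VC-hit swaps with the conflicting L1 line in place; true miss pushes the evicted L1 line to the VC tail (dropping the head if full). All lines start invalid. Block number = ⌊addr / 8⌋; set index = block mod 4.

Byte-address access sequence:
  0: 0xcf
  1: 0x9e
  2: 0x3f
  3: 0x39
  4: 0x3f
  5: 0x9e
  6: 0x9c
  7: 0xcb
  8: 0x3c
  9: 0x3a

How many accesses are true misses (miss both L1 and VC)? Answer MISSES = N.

  [0] addr=0xcf blk=25 s=1: MISS | VC []
  [1] addr=0x9e blk=19 s=3: MISS | VC []
  [2] addr=0x3f blk=7 s=3: MISS | VC [19]
  [3] addr=0x39 blk=7 s=3: L1-HIT | VC [19]
  [4] addr=0x3f blk=7 s=3: L1-HIT | VC [19]
  [5] addr=0x9e blk=19 s=3: VC-HIT | VC [7]
  [6] addr=0x9c blk=19 s=3: L1-HIT | VC [7]
  [7] addr=0xcb blk=25 s=1: L1-HIT | VC [7]
  [8] addr=0x3c blk=7 s=3: VC-HIT | VC [19]
  [9] addr=0x3a blk=7 s=3: L1-HIT | VC [19]

MISSES = 3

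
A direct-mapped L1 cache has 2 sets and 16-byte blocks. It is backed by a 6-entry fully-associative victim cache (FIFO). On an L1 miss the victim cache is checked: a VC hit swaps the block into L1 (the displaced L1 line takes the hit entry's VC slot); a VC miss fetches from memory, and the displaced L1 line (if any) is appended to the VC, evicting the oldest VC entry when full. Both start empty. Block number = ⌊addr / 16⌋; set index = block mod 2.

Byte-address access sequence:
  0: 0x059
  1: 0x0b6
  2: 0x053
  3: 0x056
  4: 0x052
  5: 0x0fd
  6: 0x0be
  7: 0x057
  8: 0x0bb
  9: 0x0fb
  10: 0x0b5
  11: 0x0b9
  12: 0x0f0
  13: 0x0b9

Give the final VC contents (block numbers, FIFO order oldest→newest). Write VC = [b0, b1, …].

#0 0x59→b5/s1 MISS; vc=[]
#1 0xb6→b11/s1 MISS; vc=[5]
#2 0x53→b5/s1 VC-HIT; vc=[11]
#3 0x56→b5/s1 L1-HIT; vc=[11]
#4 0x52→b5/s1 L1-HIT; vc=[11]
#5 0xfd→b15/s1 MISS; vc=[11,5]
#6 0xbe→b11/s1 VC-HIT; vc=[15,5]
#7 0x57→b5/s1 VC-HIT; vc=[15,11]
#8 0xbb→b11/s1 VC-HIT; vc=[15,5]
#9 0xfb→b15/s1 VC-HIT; vc=[11,5]
#10 0xb5→b11/s1 VC-HIT; vc=[15,5]
#11 0xb9→b11/s1 L1-HIT; vc=[15,5]
#12 0xf0→b15/s1 VC-HIT; vc=[11,5]
#13 0xb9→b11/s1 VC-HIT; vc=[15,5]

VC = [15, 5]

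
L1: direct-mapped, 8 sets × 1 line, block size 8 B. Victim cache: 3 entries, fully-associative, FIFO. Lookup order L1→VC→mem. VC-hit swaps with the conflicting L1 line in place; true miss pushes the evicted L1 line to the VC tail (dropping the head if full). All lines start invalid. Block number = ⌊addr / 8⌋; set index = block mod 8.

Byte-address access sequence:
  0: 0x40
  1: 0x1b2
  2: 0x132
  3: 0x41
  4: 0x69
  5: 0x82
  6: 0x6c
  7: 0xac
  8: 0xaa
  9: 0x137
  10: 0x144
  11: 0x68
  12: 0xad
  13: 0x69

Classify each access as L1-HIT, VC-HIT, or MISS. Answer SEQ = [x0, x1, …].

SEQ = [MISS, MISS, MISS, L1-HIT, MISS, MISS, L1-HIT, MISS, L1-HIT, L1-HIT, MISS, VC-HIT, VC-HIT, VC-HIT]

#0 0x40→b8/s0 MISS; vc=[]
#1 0x1b2→b54/s6 MISS; vc=[]
#2 0x132→b38/s6 MISS; vc=[54]
#3 0x41→b8/s0 L1-HIT; vc=[54]
#4 0x69→b13/s5 MISS; vc=[54]
#5 0x82→b16/s0 MISS; vc=[54,8]
#6 0x6c→b13/s5 L1-HIT; vc=[54,8]
#7 0xac→b21/s5 MISS; vc=[54,8,13]
#8 0xaa→b21/s5 L1-HIT; vc=[54,8,13]
#9 0x137→b38/s6 L1-HIT; vc=[54,8,13]
#10 0x144→b40/s0 MISS; vc=[8,13,16]
#11 0x68→b13/s5 VC-HIT; vc=[8,21,16]
#12 0xad→b21/s5 VC-HIT; vc=[8,13,16]
#13 0x69→b13/s5 VC-HIT; vc=[8,21,16]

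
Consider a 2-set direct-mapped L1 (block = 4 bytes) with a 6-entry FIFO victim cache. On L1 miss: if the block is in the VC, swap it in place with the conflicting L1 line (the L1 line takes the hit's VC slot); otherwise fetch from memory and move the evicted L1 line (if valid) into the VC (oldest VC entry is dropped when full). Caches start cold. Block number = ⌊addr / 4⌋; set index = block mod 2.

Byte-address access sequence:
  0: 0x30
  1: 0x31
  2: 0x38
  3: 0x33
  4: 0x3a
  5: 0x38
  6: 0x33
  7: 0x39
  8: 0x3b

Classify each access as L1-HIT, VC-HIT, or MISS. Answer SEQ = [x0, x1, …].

#0 0x30→b12/s0 MISS; vc=[]
#1 0x31→b12/s0 L1-HIT; vc=[]
#2 0x38→b14/s0 MISS; vc=[12]
#3 0x33→b12/s0 VC-HIT; vc=[14]
#4 0x3a→b14/s0 VC-HIT; vc=[12]
#5 0x38→b14/s0 L1-HIT; vc=[12]
#6 0x33→b12/s0 VC-HIT; vc=[14]
#7 0x39→b14/s0 VC-HIT; vc=[12]
#8 0x3b→b14/s0 L1-HIT; vc=[12]

SEQ = [MISS, L1-HIT, MISS, VC-HIT, VC-HIT, L1-HIT, VC-HIT, VC-HIT, L1-HIT]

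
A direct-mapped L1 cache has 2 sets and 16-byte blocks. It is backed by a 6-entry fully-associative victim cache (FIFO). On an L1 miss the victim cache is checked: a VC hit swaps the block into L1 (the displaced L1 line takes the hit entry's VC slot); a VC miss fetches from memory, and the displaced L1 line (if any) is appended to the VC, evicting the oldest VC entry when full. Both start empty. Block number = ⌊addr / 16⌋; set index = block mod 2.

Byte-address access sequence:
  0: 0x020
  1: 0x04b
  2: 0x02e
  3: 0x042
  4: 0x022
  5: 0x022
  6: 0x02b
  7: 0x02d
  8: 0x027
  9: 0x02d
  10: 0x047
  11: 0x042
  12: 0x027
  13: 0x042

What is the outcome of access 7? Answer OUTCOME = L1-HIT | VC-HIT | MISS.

0: 0x20 (blk 2, set 0) → MISS  vc=[]
1: 0x4b (blk 4, set 0) → MISS  vc=[2]
2: 0x2e (blk 2, set 0) → VC-HIT  vc=[4]
3: 0x42 (blk 4, set 0) → VC-HIT  vc=[2]
4: 0x22 (blk 2, set 0) → VC-HIT  vc=[4]
5: 0x22 (blk 2, set 0) → L1-HIT  vc=[4]
6: 0x2b (blk 2, set 0) → L1-HIT  vc=[4]
7: 0x2d (blk 2, set 0) → L1-HIT  vc=[4]
8: 0x27 (blk 2, set 0) → L1-HIT  vc=[4]
9: 0x2d (blk 2, set 0) → L1-HIT  vc=[4]
10: 0x47 (blk 4, set 0) → VC-HIT  vc=[2]
11: 0x42 (blk 4, set 0) → L1-HIT  vc=[2]
12: 0x27 (blk 2, set 0) → VC-HIT  vc=[4]
13: 0x42 (blk 4, set 0) → VC-HIT  vc=[2]

OUTCOME = L1-HIT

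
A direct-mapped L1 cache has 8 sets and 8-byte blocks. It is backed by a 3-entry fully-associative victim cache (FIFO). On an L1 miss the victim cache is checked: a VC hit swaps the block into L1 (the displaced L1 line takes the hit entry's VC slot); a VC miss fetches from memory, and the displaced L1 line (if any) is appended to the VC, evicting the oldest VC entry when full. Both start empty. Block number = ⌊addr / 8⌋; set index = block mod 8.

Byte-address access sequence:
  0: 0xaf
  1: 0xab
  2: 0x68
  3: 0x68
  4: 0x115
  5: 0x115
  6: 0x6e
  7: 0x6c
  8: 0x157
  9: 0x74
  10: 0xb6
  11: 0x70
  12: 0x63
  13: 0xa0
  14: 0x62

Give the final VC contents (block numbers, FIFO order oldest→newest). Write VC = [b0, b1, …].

0: 0xaf (blk 21, set 5) → MISS  vc=[]
1: 0xab (blk 21, set 5) → L1-HIT  vc=[]
2: 0x68 (blk 13, set 5) → MISS  vc=[21]
3: 0x68 (blk 13, set 5) → L1-HIT  vc=[21]
4: 0x115 (blk 34, set 2) → MISS  vc=[21]
5: 0x115 (blk 34, set 2) → L1-HIT  vc=[21]
6: 0x6e (blk 13, set 5) → L1-HIT  vc=[21]
7: 0x6c (blk 13, set 5) → L1-HIT  vc=[21]
8: 0x157 (blk 42, set 2) → MISS  vc=[21, 34]
9: 0x74 (blk 14, set 6) → MISS  vc=[21, 34]
10: 0xb6 (blk 22, set 6) → MISS  vc=[21, 34, 14]
11: 0x70 (blk 14, set 6) → VC-HIT  vc=[21, 34, 22]
12: 0x63 (blk 12, set 4) → MISS  vc=[21, 34, 22]
13: 0xa0 (blk 20, set 4) → MISS  vc=[34, 22, 12]
14: 0x62 (blk 12, set 4) → VC-HIT  vc=[34, 22, 20]

VC = [34, 22, 20]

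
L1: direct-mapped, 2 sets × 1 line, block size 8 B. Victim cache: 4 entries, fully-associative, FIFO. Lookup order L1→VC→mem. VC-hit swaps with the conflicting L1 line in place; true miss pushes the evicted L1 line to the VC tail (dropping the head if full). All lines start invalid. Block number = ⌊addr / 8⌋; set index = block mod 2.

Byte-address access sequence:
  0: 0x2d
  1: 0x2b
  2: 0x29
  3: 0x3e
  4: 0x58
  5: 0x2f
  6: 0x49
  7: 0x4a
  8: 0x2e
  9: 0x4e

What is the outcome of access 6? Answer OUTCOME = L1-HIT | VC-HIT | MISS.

  [0] addr=0x2d blk=5 s=1: MISS | VC []
  [1] addr=0x2b blk=5 s=1: L1-HIT | VC []
  [2] addr=0x29 blk=5 s=1: L1-HIT | VC []
  [3] addr=0x3e blk=7 s=1: MISS | VC [5]
  [4] addr=0x58 blk=11 s=1: MISS | VC [5, 7]
  [5] addr=0x2f blk=5 s=1: VC-HIT | VC [11, 7]
  [6] addr=0x49 blk=9 s=1: MISS | VC [11, 7, 5]
  [7] addr=0x4a blk=9 s=1: L1-HIT | VC [11, 7, 5]
  [8] addr=0x2e blk=5 s=1: VC-HIT | VC [11, 7, 9]
  [9] addr=0x4e blk=9 s=1: VC-HIT | VC [11, 7, 5]

OUTCOME = MISS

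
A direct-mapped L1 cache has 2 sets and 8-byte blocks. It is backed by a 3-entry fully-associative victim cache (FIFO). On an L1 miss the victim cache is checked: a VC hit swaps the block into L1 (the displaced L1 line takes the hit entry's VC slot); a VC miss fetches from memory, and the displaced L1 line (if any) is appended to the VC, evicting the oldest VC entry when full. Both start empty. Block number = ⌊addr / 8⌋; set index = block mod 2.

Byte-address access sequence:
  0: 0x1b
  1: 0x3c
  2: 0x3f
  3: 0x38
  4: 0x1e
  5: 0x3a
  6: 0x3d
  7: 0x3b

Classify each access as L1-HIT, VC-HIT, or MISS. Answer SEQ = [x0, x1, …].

SEQ = [MISS, MISS, L1-HIT, L1-HIT, VC-HIT, VC-HIT, L1-HIT, L1-HIT]

  [0] addr=0x1b blk=3 s=1: MISS | VC []
  [1] addr=0x3c blk=7 s=1: MISS | VC [3]
  [2] addr=0x3f blk=7 s=1: L1-HIT | VC [3]
  [3] addr=0x38 blk=7 s=1: L1-HIT | VC [3]
  [4] addr=0x1e blk=3 s=1: VC-HIT | VC [7]
  [5] addr=0x3a blk=7 s=1: VC-HIT | VC [3]
  [6] addr=0x3d blk=7 s=1: L1-HIT | VC [3]
  [7] addr=0x3b blk=7 s=1: L1-HIT | VC [3]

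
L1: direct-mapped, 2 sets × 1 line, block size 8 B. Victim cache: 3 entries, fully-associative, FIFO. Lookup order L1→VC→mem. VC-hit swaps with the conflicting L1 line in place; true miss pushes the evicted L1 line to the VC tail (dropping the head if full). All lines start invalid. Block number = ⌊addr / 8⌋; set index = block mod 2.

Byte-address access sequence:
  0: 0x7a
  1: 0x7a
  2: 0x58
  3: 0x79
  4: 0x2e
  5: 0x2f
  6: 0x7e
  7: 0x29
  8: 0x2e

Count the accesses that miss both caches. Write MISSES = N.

MISSES = 3

  [0] addr=0x7a blk=15 s=1: MISS | VC []
  [1] addr=0x7a blk=15 s=1: L1-HIT | VC []
  [2] addr=0x58 blk=11 s=1: MISS | VC [15]
  [3] addr=0x79 blk=15 s=1: VC-HIT | VC [11]
  [4] addr=0x2e blk=5 s=1: MISS | VC [11, 15]
  [5] addr=0x2f blk=5 s=1: L1-HIT | VC [11, 15]
  [6] addr=0x7e blk=15 s=1: VC-HIT | VC [11, 5]
  [7] addr=0x29 blk=5 s=1: VC-HIT | VC [11, 15]
  [8] addr=0x2e blk=5 s=1: L1-HIT | VC [11, 15]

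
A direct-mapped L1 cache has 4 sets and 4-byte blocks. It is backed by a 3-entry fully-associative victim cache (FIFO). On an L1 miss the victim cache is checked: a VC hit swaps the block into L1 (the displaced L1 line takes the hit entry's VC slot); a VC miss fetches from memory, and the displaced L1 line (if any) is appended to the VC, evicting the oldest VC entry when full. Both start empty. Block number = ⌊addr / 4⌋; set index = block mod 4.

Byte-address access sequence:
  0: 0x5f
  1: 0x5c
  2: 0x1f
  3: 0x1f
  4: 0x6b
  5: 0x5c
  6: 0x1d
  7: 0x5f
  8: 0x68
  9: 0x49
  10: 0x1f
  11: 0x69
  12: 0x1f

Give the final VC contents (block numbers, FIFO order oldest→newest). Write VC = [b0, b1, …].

  [0] addr=0x5f blk=23 s=3: MISS | VC []
  [1] addr=0x5c blk=23 s=3: L1-HIT | VC []
  [2] addr=0x1f blk=7 s=3: MISS | VC [23]
  [3] addr=0x1f blk=7 s=3: L1-HIT | VC [23]
  [4] addr=0x6b blk=26 s=2: MISS | VC [23]
  [5] addr=0x5c blk=23 s=3: VC-HIT | VC [7]
  [6] addr=0x1d blk=7 s=3: VC-HIT | VC [23]
  [7] addr=0x5f blk=23 s=3: VC-HIT | VC [7]
  [8] addr=0x68 blk=26 s=2: L1-HIT | VC [7]
  [9] addr=0x49 blk=18 s=2: MISS | VC [7, 26]
  [10] addr=0x1f blk=7 s=3: VC-HIT | VC [23, 26]
  [11] addr=0x69 blk=26 s=2: VC-HIT | VC [23, 18]
  [12] addr=0x1f blk=7 s=3: L1-HIT | VC [23, 18]

VC = [23, 18]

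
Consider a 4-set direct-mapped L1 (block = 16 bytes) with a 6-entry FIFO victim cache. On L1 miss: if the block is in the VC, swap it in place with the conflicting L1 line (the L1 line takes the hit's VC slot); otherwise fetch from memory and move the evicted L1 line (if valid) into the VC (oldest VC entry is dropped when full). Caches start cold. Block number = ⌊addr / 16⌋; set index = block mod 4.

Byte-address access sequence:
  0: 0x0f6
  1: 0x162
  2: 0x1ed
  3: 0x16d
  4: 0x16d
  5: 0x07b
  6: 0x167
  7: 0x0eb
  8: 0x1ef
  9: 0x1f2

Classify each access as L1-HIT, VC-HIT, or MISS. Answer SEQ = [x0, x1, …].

SEQ = [MISS, MISS, MISS, VC-HIT, L1-HIT, MISS, L1-HIT, MISS, VC-HIT, MISS]

#0 0xf6→b15/s3 MISS; vc=[]
#1 0x162→b22/s2 MISS; vc=[]
#2 0x1ed→b30/s2 MISS; vc=[22]
#3 0x16d→b22/s2 VC-HIT; vc=[30]
#4 0x16d→b22/s2 L1-HIT; vc=[30]
#5 0x7b→b7/s3 MISS; vc=[30,15]
#6 0x167→b22/s2 L1-HIT; vc=[30,15]
#7 0xeb→b14/s2 MISS; vc=[30,15,22]
#8 0x1ef→b30/s2 VC-HIT; vc=[14,15,22]
#9 0x1f2→b31/s3 MISS; vc=[14,15,22,7]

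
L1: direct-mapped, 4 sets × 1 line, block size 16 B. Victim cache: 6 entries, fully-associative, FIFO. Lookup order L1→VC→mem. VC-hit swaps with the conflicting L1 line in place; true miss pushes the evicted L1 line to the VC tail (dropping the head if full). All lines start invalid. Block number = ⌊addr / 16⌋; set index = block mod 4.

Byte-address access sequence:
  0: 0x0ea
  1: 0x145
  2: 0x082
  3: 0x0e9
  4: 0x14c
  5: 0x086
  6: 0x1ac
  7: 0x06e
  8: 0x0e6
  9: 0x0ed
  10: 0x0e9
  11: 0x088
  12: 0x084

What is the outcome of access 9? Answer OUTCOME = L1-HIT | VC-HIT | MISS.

OUTCOME = L1-HIT

0: 0xea (blk 14, set 2) → MISS  vc=[]
1: 0x145 (blk 20, set 0) → MISS  vc=[]
2: 0x82 (blk 8, set 0) → MISS  vc=[20]
3: 0xe9 (blk 14, set 2) → L1-HIT  vc=[20]
4: 0x14c (blk 20, set 0) → VC-HIT  vc=[8]
5: 0x86 (blk 8, set 0) → VC-HIT  vc=[20]
6: 0x1ac (blk 26, set 2) → MISS  vc=[20, 14]
7: 0x6e (blk 6, set 2) → MISS  vc=[20, 14, 26]
8: 0xe6 (blk 14, set 2) → VC-HIT  vc=[20, 6, 26]
9: 0xed (blk 14, set 2) → L1-HIT  vc=[20, 6, 26]
10: 0xe9 (blk 14, set 2) → L1-HIT  vc=[20, 6, 26]
11: 0x88 (blk 8, set 0) → L1-HIT  vc=[20, 6, 26]
12: 0x84 (blk 8, set 0) → L1-HIT  vc=[20, 6, 26]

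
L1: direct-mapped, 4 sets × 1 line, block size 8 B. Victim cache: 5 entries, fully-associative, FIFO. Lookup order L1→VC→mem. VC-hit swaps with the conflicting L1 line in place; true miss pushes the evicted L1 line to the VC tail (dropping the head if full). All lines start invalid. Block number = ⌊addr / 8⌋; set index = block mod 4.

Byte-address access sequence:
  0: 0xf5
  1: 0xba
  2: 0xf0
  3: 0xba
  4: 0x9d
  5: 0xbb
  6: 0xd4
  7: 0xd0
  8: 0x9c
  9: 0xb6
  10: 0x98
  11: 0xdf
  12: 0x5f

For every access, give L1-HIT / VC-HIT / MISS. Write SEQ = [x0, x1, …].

SEQ = [MISS, MISS, L1-HIT, L1-HIT, MISS, VC-HIT, MISS, L1-HIT, VC-HIT, MISS, L1-HIT, MISS, MISS]

0: 0xf5 (blk 30, set 2) → MISS  vc=[]
1: 0xba (blk 23, set 3) → MISS  vc=[]
2: 0xf0 (blk 30, set 2) → L1-HIT  vc=[]
3: 0xba (blk 23, set 3) → L1-HIT  vc=[]
4: 0x9d (blk 19, set 3) → MISS  vc=[23]
5: 0xbb (blk 23, set 3) → VC-HIT  vc=[19]
6: 0xd4 (blk 26, set 2) → MISS  vc=[19, 30]
7: 0xd0 (blk 26, set 2) → L1-HIT  vc=[19, 30]
8: 0x9c (blk 19, set 3) → VC-HIT  vc=[23, 30]
9: 0xb6 (blk 22, set 2) → MISS  vc=[23, 30, 26]
10: 0x98 (blk 19, set 3) → L1-HIT  vc=[23, 30, 26]
11: 0xdf (blk 27, set 3) → MISS  vc=[23, 30, 26, 19]
12: 0x5f (blk 11, set 3) → MISS  vc=[23, 30, 26, 19, 27]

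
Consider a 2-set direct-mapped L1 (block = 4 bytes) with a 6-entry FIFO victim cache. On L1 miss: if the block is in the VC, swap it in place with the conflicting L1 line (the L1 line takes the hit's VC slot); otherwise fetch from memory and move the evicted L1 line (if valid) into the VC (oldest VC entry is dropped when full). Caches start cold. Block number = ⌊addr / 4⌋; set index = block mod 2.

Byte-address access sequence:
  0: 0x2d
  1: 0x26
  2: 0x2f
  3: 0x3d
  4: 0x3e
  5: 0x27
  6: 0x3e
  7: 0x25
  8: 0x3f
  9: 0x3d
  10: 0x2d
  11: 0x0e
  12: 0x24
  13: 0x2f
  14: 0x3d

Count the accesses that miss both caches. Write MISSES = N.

MISSES = 4

#0 0x2d→b11/s1 MISS; vc=[]
#1 0x26→b9/s1 MISS; vc=[11]
#2 0x2f→b11/s1 VC-HIT; vc=[9]
#3 0x3d→b15/s1 MISS; vc=[9,11]
#4 0x3e→b15/s1 L1-HIT; vc=[9,11]
#5 0x27→b9/s1 VC-HIT; vc=[15,11]
#6 0x3e→b15/s1 VC-HIT; vc=[9,11]
#7 0x25→b9/s1 VC-HIT; vc=[15,11]
#8 0x3f→b15/s1 VC-HIT; vc=[9,11]
#9 0x3d→b15/s1 L1-HIT; vc=[9,11]
#10 0x2d→b11/s1 VC-HIT; vc=[9,15]
#11 0xe→b3/s1 MISS; vc=[9,15,11]
#12 0x24→b9/s1 VC-HIT; vc=[3,15,11]
#13 0x2f→b11/s1 VC-HIT; vc=[3,15,9]
#14 0x3d→b15/s1 VC-HIT; vc=[3,11,9]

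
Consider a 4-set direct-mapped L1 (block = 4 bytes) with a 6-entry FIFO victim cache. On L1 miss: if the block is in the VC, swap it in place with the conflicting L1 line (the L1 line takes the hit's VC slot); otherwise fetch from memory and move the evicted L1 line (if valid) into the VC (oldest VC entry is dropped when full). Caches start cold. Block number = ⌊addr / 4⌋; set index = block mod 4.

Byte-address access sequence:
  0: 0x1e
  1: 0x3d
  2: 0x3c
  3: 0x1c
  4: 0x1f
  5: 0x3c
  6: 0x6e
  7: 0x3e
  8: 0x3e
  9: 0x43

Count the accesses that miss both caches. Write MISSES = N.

#0 0x1e→b7/s3 MISS; vc=[]
#1 0x3d→b15/s3 MISS; vc=[7]
#2 0x3c→b15/s3 L1-HIT; vc=[7]
#3 0x1c→b7/s3 VC-HIT; vc=[15]
#4 0x1f→b7/s3 L1-HIT; vc=[15]
#5 0x3c→b15/s3 VC-HIT; vc=[7]
#6 0x6e→b27/s3 MISS; vc=[7,15]
#7 0x3e→b15/s3 VC-HIT; vc=[7,27]
#8 0x3e→b15/s3 L1-HIT; vc=[7,27]
#9 0x43→b16/s0 MISS; vc=[7,27]

MISSES = 4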